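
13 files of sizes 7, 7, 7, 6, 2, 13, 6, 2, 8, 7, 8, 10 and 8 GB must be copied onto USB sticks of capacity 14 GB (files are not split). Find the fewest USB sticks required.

Total = 13 + 10 + 8 + 8 + 8 + 7 + 7 + 7 + 7 + 6 + 6 + 2 + 2 = 91 GB.
Lower bound: ⌈91/14⌉ = 7 USB sticks.
A packing using 7 USB sticks:
  USB stick 1: 13 = 13
  USB stick 2: 10 + 2 + 2 = 14
  USB stick 3: 8 + 6 = 14
  USB stick 4: 8 + 6 = 14
  USB stick 5: 8 = 8
  USB stick 6: 7 + 7 = 14
  USB stick 7: 7 + 7 = 14
This matches the lower bound, so 7 is optimal.

7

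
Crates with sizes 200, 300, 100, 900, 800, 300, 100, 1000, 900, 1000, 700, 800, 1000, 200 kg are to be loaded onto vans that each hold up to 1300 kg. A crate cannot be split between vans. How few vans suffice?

8

Total = 1000 + 1000 + 1000 + 900 + 900 + 800 + 800 + 700 + 300 + 300 + 200 + 200 + 100 + 100 = 8300 kg.
Lower bound: ⌈8300/1300⌉ = 7 vans.
Also, 8 crates each exceed 650 kg, and no two of those can share a van, so at least 8 vans are needed.
A packing using 8 vans:
  van 1: 1000 + 300 = 1300
  van 2: 1000 + 300 = 1300
  van 3: 1000 + 200 + 100 = 1300
  van 4: 900 + 200 + 100 = 1200
  van 5: 900 = 900
  van 6: 800 = 800
  van 7: 800 = 800
  van 8: 700 = 700
This matches the lower bound, so 8 is optimal.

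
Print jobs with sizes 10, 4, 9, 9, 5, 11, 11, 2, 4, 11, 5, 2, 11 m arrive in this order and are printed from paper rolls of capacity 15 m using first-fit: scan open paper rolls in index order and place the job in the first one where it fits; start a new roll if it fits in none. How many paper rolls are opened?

  10 → roll 1 (new)  [load 10/15]
  4 → roll 1  [load 14/15]
  9 → roll 2 (new)  [load 9/15]
  9 → roll 3 (new)  [load 9/15]
  5 → roll 2  [load 14/15]
  11 → roll 4 (new)  [load 11/15]
  11 → roll 5 (new)  [load 11/15]
  2 → roll 3  [load 11/15]
  4 → roll 3  [load 15/15]
  11 → roll 6 (new)  [load 11/15]
  5 → roll 7 (new)  [load 5/15]
  2 → roll 4  [load 13/15]
  11 → roll 8 (new)  [load 11/15]
8 paper rolls opened.

8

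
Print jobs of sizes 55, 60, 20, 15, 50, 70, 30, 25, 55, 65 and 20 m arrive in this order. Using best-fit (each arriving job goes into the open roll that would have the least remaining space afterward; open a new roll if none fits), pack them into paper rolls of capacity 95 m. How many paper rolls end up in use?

  55 → roll 1 (new)  [load 55/95]
  60 → roll 2 (new)  [load 60/95]
  20 → roll 2  [load 80/95]
  15 → roll 2  [load 95/95]
  50 → roll 3 (new)  [load 50/95]
  70 → roll 4 (new)  [load 70/95]
  30 → roll 1  [load 85/95]
  25 → roll 4  [load 95/95]
  55 → roll 5 (new)  [load 55/95]
  65 → roll 6 (new)  [load 65/95]
  20 → roll 6  [load 85/95]
6 paper rolls opened.

6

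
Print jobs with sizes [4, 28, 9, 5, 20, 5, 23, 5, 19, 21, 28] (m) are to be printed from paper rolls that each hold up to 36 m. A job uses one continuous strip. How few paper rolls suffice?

6

Total = 28 + 28 + 23 + 21 + 20 + 19 + 9 + 5 + 5 + 5 + 4 = 167 m.
Lower bound: ⌈167/36⌉ = 5 paper rolls.
Also, 6 print jobs each exceed 18 m, and no two of those can share a roll, so at least 6 paper rolls are needed.
A packing using 6 paper rolls:
  roll 1: 28 + 5 = 33
  roll 2: 28 + 5 = 33
  roll 3: 23 + 9 + 4 = 36
  roll 4: 21 + 5 = 26
  roll 5: 20 = 20
  roll 6: 19 = 19
This matches the lower bound, so 6 is optimal.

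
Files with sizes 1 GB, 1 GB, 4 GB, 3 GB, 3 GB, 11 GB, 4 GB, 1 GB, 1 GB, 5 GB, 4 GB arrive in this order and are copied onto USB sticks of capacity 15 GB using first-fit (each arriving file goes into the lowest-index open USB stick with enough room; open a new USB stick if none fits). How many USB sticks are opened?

3

  1 → USB stick 1 (new)  [load 1/15]
  1 → USB stick 1  [load 2/15]
  4 → USB stick 1  [load 6/15]
  3 → USB stick 1  [load 9/15]
  3 → USB stick 1  [load 12/15]
  11 → USB stick 2 (new)  [load 11/15]
  4 → USB stick 2  [load 15/15]
  1 → USB stick 1  [load 13/15]
  1 → USB stick 1  [load 14/15]
  5 → USB stick 3 (new)  [load 5/15]
  4 → USB stick 3  [load 9/15]
3 USB sticks opened.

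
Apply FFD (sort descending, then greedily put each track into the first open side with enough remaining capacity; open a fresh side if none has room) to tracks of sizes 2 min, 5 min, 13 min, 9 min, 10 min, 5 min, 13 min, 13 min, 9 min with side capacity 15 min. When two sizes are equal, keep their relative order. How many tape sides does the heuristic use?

6

Sorted descending: 13, 13, 13, 10, 9, 9, 5, 5, 2.
  13 → side 1 (new)  [load 13/15]
  13 → side 2 (new)  [load 13/15]
  13 → side 3 (new)  [load 13/15]
  10 → side 4 (new)  [load 10/15]
  9 → side 5 (new)  [load 9/15]
  9 → side 6 (new)  [load 9/15]
  5 → side 4  [load 15/15]
  5 → side 5  [load 14/15]
  2 → side 1  [load 15/15]
6 tape sides opened.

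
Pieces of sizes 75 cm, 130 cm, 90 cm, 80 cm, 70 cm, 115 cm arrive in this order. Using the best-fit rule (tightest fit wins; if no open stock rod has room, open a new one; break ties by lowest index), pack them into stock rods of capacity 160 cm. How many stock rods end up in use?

  75 → stock rod 1 (new)  [load 75/160]
  130 → stock rod 2 (new)  [load 130/160]
  90 → stock rod 3 (new)  [load 90/160]
  80 → stock rod 1  [load 155/160]
  70 → stock rod 3  [load 160/160]
  115 → stock rod 4 (new)  [load 115/160]
4 stock rods opened.

4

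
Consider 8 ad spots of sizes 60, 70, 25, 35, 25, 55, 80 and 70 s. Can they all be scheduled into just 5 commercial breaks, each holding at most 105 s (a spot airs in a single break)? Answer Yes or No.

Yes

A valid assignment using 5 commercial breaks:
  break 1: 80 + 25 = 105
  break 2: 70 + 35 = 105
  break 3: 70 + 25 = 95
  break 4: 60 = 60
  break 5: 55 = 55
Every load is within 105 s, so 5 commercial breaks suffice.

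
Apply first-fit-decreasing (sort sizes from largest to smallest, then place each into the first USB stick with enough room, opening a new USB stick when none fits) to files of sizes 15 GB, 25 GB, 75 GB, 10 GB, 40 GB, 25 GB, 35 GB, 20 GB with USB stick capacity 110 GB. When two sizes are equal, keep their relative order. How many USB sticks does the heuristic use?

3

Sorted descending: 75, 40, 35, 25, 25, 20, 15, 10.
  75 → USB stick 1 (new)  [load 75/110]
  40 → USB stick 2 (new)  [load 40/110]
  35 → USB stick 1  [load 110/110]
  25 → USB stick 2  [load 65/110]
  25 → USB stick 2  [load 90/110]
  20 → USB stick 2  [load 110/110]
  15 → USB stick 3 (new)  [load 15/110]
  10 → USB stick 3  [load 25/110]
3 USB sticks opened.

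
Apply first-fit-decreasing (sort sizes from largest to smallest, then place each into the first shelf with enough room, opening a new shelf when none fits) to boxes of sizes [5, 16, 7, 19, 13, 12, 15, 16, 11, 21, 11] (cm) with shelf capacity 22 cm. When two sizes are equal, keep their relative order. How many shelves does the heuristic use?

8

Sorted descending: 21, 19, 16, 16, 15, 13, 12, 11, 11, 7, 5.
  21 → shelf 1 (new)  [load 21/22]
  19 → shelf 2 (new)  [load 19/22]
  16 → shelf 3 (new)  [load 16/22]
  16 → shelf 4 (new)  [load 16/22]
  15 → shelf 5 (new)  [load 15/22]
  13 → shelf 6 (new)  [load 13/22]
  12 → shelf 7 (new)  [load 12/22]
  11 → shelf 8 (new)  [load 11/22]
  11 → shelf 8  [load 22/22]
  7 → shelf 5  [load 22/22]
  5 → shelf 3  [load 21/22]
8 shelves opened.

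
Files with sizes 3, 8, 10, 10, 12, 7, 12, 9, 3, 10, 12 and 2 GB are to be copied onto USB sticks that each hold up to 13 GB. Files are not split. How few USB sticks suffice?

9

Total = 12 + 12 + 12 + 10 + 10 + 10 + 9 + 8 + 7 + 3 + 3 + 2 = 98 GB.
Lower bound: ⌈98/13⌉ = 8 USB sticks.
Also, 9 files each exceed 13/2 GB, and no two of those can share a USB stick, so at least 9 USB sticks are needed.
A packing using 9 USB sticks:
  USB stick 1: 12 = 12
  USB stick 2: 12 = 12
  USB stick 3: 12 = 12
  USB stick 4: 10 + 3 = 13
  USB stick 5: 10 + 3 = 13
  USB stick 6: 10 + 2 = 12
  USB stick 7: 9 = 9
  USB stick 8: 8 = 8
  USB stick 9: 7 = 7
This matches the lower bound, so 9 is optimal.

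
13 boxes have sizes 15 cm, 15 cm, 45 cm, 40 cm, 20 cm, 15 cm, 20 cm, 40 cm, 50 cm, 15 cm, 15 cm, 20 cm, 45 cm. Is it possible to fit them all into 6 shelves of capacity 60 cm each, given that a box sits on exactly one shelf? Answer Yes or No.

No

Total = 355 cm; ⌈355/60⌉ = 6.
The bound of 6 does not rule out 6, but exhaustive search shows no assignment into 6 shelves of capacity 60 cm exists — the minimum is 7.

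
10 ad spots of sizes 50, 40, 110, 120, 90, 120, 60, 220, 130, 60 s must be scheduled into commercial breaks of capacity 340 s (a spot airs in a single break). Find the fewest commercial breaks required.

Total = 220 + 130 + 120 + 120 + 110 + 90 + 60 + 60 + 50 + 40 = 1000 s.
Lower bound: ⌈1000/340⌉ = 3 commercial breaks.
A packing using 3 commercial breaks:
  break 1: 220 + 120 = 340
  break 2: 130 + 120 + 90 = 340
  break 3: 110 + 60 + 60 + 50 + 40 = 320
This matches the lower bound, so 3 is optimal.

3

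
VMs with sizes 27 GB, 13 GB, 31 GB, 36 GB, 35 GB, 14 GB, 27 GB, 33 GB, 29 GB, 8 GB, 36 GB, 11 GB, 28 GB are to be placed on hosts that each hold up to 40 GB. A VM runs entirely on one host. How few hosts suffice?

Total = 36 + 36 + 35 + 33 + 31 + 29 + 28 + 27 + 27 + 14 + 13 + 11 + 8 = 328 GB.
Lower bound: ⌈328/40⌉ = 9 hosts.
A packing using 10 hosts:
  host 1: 36 = 36
  host 2: 36 = 36
  host 3: 35 = 35
  host 4: 33 = 33
  host 5: 31 + 8 = 39
  host 6: 29 + 11 = 40
  host 7: 28 = 28
  host 8: 27 + 13 = 40
  host 9: 27 = 27
  host 10: 14 = 14
No arrangement into 9 hosts stays within capacity, so 10 is optimal.

10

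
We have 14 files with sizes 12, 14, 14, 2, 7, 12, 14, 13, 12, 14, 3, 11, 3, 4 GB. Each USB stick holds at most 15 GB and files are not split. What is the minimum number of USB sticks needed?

10

Total = 14 + 14 + 14 + 14 + 13 + 12 + 12 + 12 + 11 + 7 + 4 + 3 + 3 + 2 = 135 GB.
Lower bound: ⌈135/15⌉ = 9 USB sticks.
A packing using 10 USB sticks:
  USB stick 1: 14 = 14
  USB stick 2: 14 = 14
  USB stick 3: 14 = 14
  USB stick 4: 14 = 14
  USB stick 5: 13 + 2 = 15
  USB stick 6: 12 + 3 = 15
  USB stick 7: 12 + 3 = 15
  USB stick 8: 12 = 12
  USB stick 9: 11 + 4 = 15
  USB stick 10: 7 = 7
No arrangement into 9 USB sticks stays within capacity, so 10 is optimal.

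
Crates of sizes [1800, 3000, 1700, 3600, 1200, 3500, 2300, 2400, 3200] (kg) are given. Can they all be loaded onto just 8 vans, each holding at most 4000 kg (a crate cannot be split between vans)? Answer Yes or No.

A valid assignment using 7 vans:
  van 1: 3600 = 3600
  van 2: 3500 = 3500
  van 3: 3200 = 3200
  van 4: 3000 = 3000
  van 5: 2400 + 1200 = 3600
  van 6: 2300 + 1700 = 4000
  van 7: 1800 = 1800
That uses only 7 ≤ 8, so 8 vans are enough.

Yes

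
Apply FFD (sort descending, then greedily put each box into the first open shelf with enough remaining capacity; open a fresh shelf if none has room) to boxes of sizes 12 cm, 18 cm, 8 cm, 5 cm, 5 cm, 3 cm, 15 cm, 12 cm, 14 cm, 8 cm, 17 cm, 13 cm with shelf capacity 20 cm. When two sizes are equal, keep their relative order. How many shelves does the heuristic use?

Sorted descending: 18, 17, 15, 14, 13, 12, 12, 8, 8, 5, 5, 3.
  18 → shelf 1 (new)  [load 18/20]
  17 → shelf 2 (new)  [load 17/20]
  15 → shelf 3 (new)  [load 15/20]
  14 → shelf 4 (new)  [load 14/20]
  13 → shelf 5 (new)  [load 13/20]
  12 → shelf 6 (new)  [load 12/20]
  12 → shelf 7 (new)  [load 12/20]
  8 → shelf 6  [load 20/20]
  8 → shelf 7  [load 20/20]
  5 → shelf 3  [load 20/20]
  5 → shelf 4  [load 19/20]
  3 → shelf 2  [load 20/20]
7 shelves opened.

7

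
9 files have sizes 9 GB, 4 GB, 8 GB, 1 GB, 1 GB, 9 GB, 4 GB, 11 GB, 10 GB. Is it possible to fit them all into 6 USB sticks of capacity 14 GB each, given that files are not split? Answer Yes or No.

Yes

A valid assignment using 5 USB sticks:
  USB stick 1: 11 + 1 + 1 = 13
  USB stick 2: 10 + 4 = 14
  USB stick 3: 9 + 4 = 13
  USB stick 4: 9 = 9
  USB stick 5: 8 = 8
That uses only 5 ≤ 6, so 6 USB sticks are enough.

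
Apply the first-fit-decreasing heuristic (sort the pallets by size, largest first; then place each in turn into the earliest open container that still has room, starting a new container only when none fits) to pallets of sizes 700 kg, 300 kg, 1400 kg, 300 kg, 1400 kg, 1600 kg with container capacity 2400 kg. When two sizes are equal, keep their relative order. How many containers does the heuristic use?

Sorted descending: 1600, 1400, 1400, 700, 300, 300.
  1600 → container 1 (new)  [load 1600/2400]
  1400 → container 2 (new)  [load 1400/2400]
  1400 → container 3 (new)  [load 1400/2400]
  700 → container 1  [load 2300/2400]
  300 → container 2  [load 1700/2400]
  300 → container 2  [load 2000/2400]
3 containers opened.

3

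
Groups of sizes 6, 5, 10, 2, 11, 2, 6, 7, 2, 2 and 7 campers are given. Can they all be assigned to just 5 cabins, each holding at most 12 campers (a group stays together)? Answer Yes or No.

Total = 60 campers; ⌈60/12⌉ = 5.
The bound of 5 does not rule out 5, but exhaustive search shows no assignment into 5 cabins of capacity 12 campers exists — the minimum is 6.

No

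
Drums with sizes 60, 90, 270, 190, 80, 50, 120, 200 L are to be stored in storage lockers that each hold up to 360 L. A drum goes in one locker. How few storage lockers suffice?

3

Total = 270 + 200 + 190 + 120 + 90 + 80 + 60 + 50 = 1060 L.
Lower bound: ⌈1060/360⌉ = 3 storage lockers.
A packing using 3 storage lockers:
  locker 1: 270 + 90 = 360
  locker 2: 200 + 80 + 60 = 340
  locker 3: 190 + 120 + 50 = 360
This matches the lower bound, so 3 is optimal.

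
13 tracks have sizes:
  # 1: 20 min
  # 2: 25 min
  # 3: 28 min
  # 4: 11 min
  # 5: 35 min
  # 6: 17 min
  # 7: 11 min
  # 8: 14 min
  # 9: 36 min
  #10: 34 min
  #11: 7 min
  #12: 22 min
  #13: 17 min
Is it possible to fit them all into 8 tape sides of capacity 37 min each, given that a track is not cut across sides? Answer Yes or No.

Yes

A valid assignment using 8 tape sides:
  side 1: 36 = 36
  side 2: 35 = 35
  side 3: 34 = 34
  side 4: 28 + 7 = 35
  side 5: 25 + 11 = 36
  side 6: 22 + 14 = 36
  side 7: 20 + 17 = 37
  side 8: 17 + 11 = 28
Every load is within 37 min, so 8 tape sides suffice.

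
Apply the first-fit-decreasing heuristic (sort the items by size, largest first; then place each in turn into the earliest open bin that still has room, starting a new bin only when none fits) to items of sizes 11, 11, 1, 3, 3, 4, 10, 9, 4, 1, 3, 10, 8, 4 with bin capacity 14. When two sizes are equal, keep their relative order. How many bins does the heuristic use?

6

Sorted descending: 11, 11, 10, 10, 9, 8, 4, 4, 4, 3, 3, 3, 1, 1.
  11 → bin 1 (new)  [load 11/14]
  11 → bin 2 (new)  [load 11/14]
  10 → bin 3 (new)  [load 10/14]
  10 → bin 4 (new)  [load 10/14]
  9 → bin 5 (new)  [load 9/14]
  8 → bin 6 (new)  [load 8/14]
  4 → bin 3  [load 14/14]
  4 → bin 4  [load 14/14]
  4 → bin 5  [load 13/14]
  3 → bin 1  [load 14/14]
  3 → bin 2  [load 14/14]
  3 → bin 6  [load 11/14]
  1 → bin 5  [load 14/14]
  1 → bin 6  [load 12/14]
6 bins opened.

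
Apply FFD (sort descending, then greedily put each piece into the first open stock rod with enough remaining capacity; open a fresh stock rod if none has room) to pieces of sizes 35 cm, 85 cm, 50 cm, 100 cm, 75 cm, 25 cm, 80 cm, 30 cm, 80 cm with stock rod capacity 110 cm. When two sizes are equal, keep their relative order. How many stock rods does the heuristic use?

Sorted descending: 100, 85, 80, 80, 75, 50, 35, 30, 25.
  100 → stock rod 1 (new)  [load 100/110]
  85 → stock rod 2 (new)  [load 85/110]
  80 → stock rod 3 (new)  [load 80/110]
  80 → stock rod 4 (new)  [load 80/110]
  75 → stock rod 5 (new)  [load 75/110]
  50 → stock rod 6 (new)  [load 50/110]
  35 → stock rod 5  [load 110/110]
  30 → stock rod 3  [load 110/110]
  25 → stock rod 2  [load 110/110]
6 stock rods opened.

6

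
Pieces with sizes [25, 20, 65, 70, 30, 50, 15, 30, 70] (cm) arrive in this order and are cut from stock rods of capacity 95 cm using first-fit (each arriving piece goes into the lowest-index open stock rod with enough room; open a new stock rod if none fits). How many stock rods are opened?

5

  25 → stock rod 1 (new)  [load 25/95]
  20 → stock rod 1  [load 45/95]
  65 → stock rod 2 (new)  [load 65/95]
  70 → stock rod 3 (new)  [load 70/95]
  30 → stock rod 1  [load 75/95]
  50 → stock rod 4 (new)  [load 50/95]
  15 → stock rod 1  [load 90/95]
  30 → stock rod 2  [load 95/95]
  70 → stock rod 5 (new)  [load 70/95]
5 stock rods opened.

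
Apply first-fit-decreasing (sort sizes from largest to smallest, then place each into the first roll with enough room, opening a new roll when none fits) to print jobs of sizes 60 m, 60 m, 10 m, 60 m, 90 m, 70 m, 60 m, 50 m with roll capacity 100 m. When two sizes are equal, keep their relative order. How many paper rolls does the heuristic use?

Sorted descending: 90, 70, 60, 60, 60, 60, 50, 10.
  90 → roll 1 (new)  [load 90/100]
  70 → roll 2 (new)  [load 70/100]
  60 → roll 3 (new)  [load 60/100]
  60 → roll 4 (new)  [load 60/100]
  60 → roll 5 (new)  [load 60/100]
  60 → roll 6 (new)  [load 60/100]
  50 → roll 7 (new)  [load 50/100]
  10 → roll 1  [load 100/100]
7 paper rolls opened.

7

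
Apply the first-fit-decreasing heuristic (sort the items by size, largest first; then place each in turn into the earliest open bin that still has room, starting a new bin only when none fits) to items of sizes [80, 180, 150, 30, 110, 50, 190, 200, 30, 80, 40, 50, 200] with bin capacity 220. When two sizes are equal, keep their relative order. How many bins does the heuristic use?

7

Sorted descending: 200, 200, 190, 180, 150, 110, 80, 80, 50, 50, 40, 30, 30.
  200 → bin 1 (new)  [load 200/220]
  200 → bin 2 (new)  [load 200/220]
  190 → bin 3 (new)  [load 190/220]
  180 → bin 4 (new)  [load 180/220]
  150 → bin 5 (new)  [load 150/220]
  110 → bin 6 (new)  [load 110/220]
  80 → bin 6  [load 190/220]
  80 → bin 7 (new)  [load 80/220]
  50 → bin 5  [load 200/220]
  50 → bin 7  [load 130/220]
  40 → bin 4  [load 220/220]
  30 → bin 3  [load 220/220]
  30 → bin 6  [load 220/220]
7 bins opened.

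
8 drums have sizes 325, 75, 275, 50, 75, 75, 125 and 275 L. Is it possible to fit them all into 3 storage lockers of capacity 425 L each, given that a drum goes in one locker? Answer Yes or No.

No

Total = 1275 L; ⌈1275/425⌉ = 3.
The bound of 3 does not rule out 3, but exhaustive search shows no assignment into 3 storage lockers of capacity 425 L exists — the minimum is 4.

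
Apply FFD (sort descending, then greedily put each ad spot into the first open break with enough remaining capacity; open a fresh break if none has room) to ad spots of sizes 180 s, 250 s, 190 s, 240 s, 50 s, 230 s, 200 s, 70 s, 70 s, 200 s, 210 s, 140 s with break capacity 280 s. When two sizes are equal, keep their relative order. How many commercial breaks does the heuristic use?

9

Sorted descending: 250, 240, 230, 210, 200, 200, 190, 180, 140, 70, 70, 50.
  250 → break 1 (new)  [load 250/280]
  240 → break 2 (new)  [load 240/280]
  230 → break 3 (new)  [load 230/280]
  210 → break 4 (new)  [load 210/280]
  200 → break 5 (new)  [load 200/280]
  200 → break 6 (new)  [load 200/280]
  190 → break 7 (new)  [load 190/280]
  180 → break 8 (new)  [load 180/280]
  140 → break 9 (new)  [load 140/280]
  70 → break 4  [load 280/280]
  70 → break 5  [load 270/280]
  50 → break 3  [load 280/280]
9 commercial breaks opened.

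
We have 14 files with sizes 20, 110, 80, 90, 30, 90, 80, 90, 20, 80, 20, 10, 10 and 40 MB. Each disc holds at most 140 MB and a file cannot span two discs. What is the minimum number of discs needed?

Total = 110 + 90 + 90 + 90 + 80 + 80 + 80 + 40 + 30 + 20 + 20 + 20 + 10 + 10 = 770 MB.
Lower bound: ⌈770/140⌉ = 6 discs.
Also, 7 files each exceed 70 MB, and no two of those can share a disc, so at least 7 discs are needed.
A packing using 7 discs:
  disc 1: 110 + 30 = 140
  disc 2: 90 + 40 + 10 = 140
  disc 3: 90 + 20 + 20 + 10 = 140
  disc 4: 90 + 20 = 110
  disc 5: 80 = 80
  disc 6: 80 = 80
  disc 7: 80 = 80
This matches the lower bound, so 7 is optimal.

7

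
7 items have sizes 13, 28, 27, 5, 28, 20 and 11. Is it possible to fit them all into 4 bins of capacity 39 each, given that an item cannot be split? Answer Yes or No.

Yes

A valid assignment using 4 bins:
  bin 1: 28 + 11 = 39
  bin 2: 28 + 5 = 33
  bin 3: 27 = 27
  bin 4: 20 + 13 = 33
Every load is within 39, so 4 bins suffice.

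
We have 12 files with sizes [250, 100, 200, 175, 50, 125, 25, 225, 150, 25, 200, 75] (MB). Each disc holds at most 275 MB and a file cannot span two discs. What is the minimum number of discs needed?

6

Total = 250 + 225 + 200 + 200 + 175 + 150 + 125 + 100 + 75 + 50 + 25 + 25 = 1600 MB.
Lower bound: ⌈1600/275⌉ = 6 discs.
A packing using 6 discs:
  disc 1: 250 + 25 = 275
  disc 2: 225 + 50 = 275
  disc 3: 200 + 75 = 275
  disc 4: 200 + 25 = 225
  disc 5: 175 + 100 = 275
  disc 6: 150 + 125 = 275
This matches the lower bound, so 6 is optimal.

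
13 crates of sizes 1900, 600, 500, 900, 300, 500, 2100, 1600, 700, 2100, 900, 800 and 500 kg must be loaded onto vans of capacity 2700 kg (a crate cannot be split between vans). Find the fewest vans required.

6

Total = 2100 + 2100 + 1900 + 1600 + 900 + 900 + 800 + 700 + 600 + 500 + 500 + 500 + 300 = 13400 kg.
Lower bound: ⌈13400/2700⌉ = 5 vans.
A packing using 6 vans:
  van 1: 2100 + 600 = 2700
  van 2: 2100 + 500 = 2600
  van 3: 1900 + 800 = 2700
  van 4: 1600 + 900 = 2500
  van 5: 900 + 700 + 500 + 500 = 2600
  van 6: 300 = 300
No arrangement into 5 vans stays within capacity, so 6 is optimal.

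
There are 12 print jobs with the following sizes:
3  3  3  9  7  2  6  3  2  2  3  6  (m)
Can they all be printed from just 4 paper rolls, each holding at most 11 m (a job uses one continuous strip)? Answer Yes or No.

Total = 49 m; ⌈49/11⌉ = 5.
At least 5 paper rolls are required, but only 4 are allowed.

No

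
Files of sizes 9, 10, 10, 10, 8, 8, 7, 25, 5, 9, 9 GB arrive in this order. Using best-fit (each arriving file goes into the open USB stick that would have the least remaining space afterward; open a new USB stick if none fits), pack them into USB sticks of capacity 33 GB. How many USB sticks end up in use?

  9 → USB stick 1 (new)  [load 9/33]
  10 → USB stick 1  [load 19/33]
  10 → USB stick 1  [load 29/33]
  10 → USB stick 2 (new)  [load 10/33]
  8 → USB stick 2  [load 18/33]
  8 → USB stick 2  [load 26/33]
  7 → USB stick 2  [load 33/33]
  25 → USB stick 3 (new)  [load 25/33]
  5 → USB stick 3  [load 30/33]
  9 → USB stick 4 (new)  [load 9/33]
  9 → USB stick 4  [load 18/33]
4 USB sticks opened.

4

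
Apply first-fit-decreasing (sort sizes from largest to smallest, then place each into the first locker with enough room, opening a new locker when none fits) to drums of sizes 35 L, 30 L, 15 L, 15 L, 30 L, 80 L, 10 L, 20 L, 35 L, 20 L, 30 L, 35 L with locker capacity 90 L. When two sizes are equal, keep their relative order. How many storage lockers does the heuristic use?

4

Sorted descending: 80, 35, 35, 35, 30, 30, 30, 20, 20, 15, 15, 10.
  80 → locker 1 (new)  [load 80/90]
  35 → locker 2 (new)  [load 35/90]
  35 → locker 2  [load 70/90]
  35 → locker 3 (new)  [load 35/90]
  30 → locker 3  [load 65/90]
  30 → locker 4 (new)  [load 30/90]
  30 → locker 4  [load 60/90]
  20 → locker 2  [load 90/90]
  20 → locker 3  [load 85/90]
  15 → locker 4  [load 75/90]
  15 → locker 4  [load 90/90]
  10 → locker 1  [load 90/90]
4 storage lockers opened.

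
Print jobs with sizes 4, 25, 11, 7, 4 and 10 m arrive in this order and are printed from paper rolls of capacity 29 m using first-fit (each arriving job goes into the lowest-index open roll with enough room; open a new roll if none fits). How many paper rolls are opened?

3

  4 → roll 1 (new)  [load 4/29]
  25 → roll 1  [load 29/29]
  11 → roll 2 (new)  [load 11/29]
  7 → roll 2  [load 18/29]
  4 → roll 2  [load 22/29]
  10 → roll 3 (new)  [load 10/29]
3 paper rolls opened.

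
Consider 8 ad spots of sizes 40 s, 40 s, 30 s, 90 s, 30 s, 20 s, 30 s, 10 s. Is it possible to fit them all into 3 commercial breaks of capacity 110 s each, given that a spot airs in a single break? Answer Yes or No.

Yes

A valid assignment using 3 commercial breaks:
  break 1: 90 + 20 = 110
  break 2: 40 + 40 + 30 = 110
  break 3: 30 + 30 + 10 = 70
Every load is within 110 s, so 3 commercial breaks suffice.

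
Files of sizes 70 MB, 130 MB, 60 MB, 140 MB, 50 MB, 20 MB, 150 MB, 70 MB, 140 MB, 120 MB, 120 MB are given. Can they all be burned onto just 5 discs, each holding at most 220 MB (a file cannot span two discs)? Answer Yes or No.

No

Total = 1070 MB; ⌈1070/220⌉ = 5.
6 files each exceed half the capacity and cannot share a disc, forcing at least 6 discs.
At least 6 discs are required, but only 5 are allowed.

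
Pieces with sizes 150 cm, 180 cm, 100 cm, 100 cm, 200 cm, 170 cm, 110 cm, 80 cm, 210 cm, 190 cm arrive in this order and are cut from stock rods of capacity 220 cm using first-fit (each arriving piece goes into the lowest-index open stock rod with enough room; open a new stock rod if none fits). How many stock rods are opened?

8

  150 → stock rod 1 (new)  [load 150/220]
  180 → stock rod 2 (new)  [load 180/220]
  100 → stock rod 3 (new)  [load 100/220]
  100 → stock rod 3  [load 200/220]
  200 → stock rod 4 (new)  [load 200/220]
  170 → stock rod 5 (new)  [load 170/220]
  110 → stock rod 6 (new)  [load 110/220]
  80 → stock rod 6  [load 190/220]
  210 → stock rod 7 (new)  [load 210/220]
  190 → stock rod 8 (new)  [load 190/220]
8 stock rods opened.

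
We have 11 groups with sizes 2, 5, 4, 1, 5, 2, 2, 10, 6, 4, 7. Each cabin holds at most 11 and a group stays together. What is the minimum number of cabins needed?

Total = 10 + 7 + 6 + 5 + 5 + 4 + 4 + 2 + 2 + 2 + 1 = 48.
Lower bound: ⌈48/11⌉ = 5 cabins.
A packing using 5 cabins:
  cabin 1: 10 + 1 = 11
  cabin 2: 7 + 4 = 11
  cabin 3: 6 + 5 = 11
  cabin 4: 5 + 4 + 2 = 11
  cabin 5: 2 + 2 = 4
This matches the lower bound, so 5 is optimal.

5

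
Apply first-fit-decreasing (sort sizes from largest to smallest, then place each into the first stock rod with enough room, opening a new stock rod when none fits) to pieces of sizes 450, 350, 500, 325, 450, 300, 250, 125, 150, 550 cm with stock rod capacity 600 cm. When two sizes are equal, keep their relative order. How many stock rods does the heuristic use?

Sorted descending: 550, 500, 450, 450, 350, 325, 300, 250, 150, 125.
  550 → stock rod 1 (new)  [load 550/600]
  500 → stock rod 2 (new)  [load 500/600]
  450 → stock rod 3 (new)  [load 450/600]
  450 → stock rod 4 (new)  [load 450/600]
  350 → stock rod 5 (new)  [load 350/600]
  325 → stock rod 6 (new)  [load 325/600]
  300 → stock rod 7 (new)  [load 300/600]
  250 → stock rod 5  [load 600/600]
  150 → stock rod 3  [load 600/600]
  125 → stock rod 4  [load 575/600]
7 stock rods opened.

7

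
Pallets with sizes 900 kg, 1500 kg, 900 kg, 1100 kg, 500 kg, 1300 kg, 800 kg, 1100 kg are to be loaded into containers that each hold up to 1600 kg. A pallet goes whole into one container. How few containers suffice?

Total = 1500 + 1300 + 1100 + 1100 + 900 + 900 + 800 + 500 = 8100 kg.
Lower bound: ⌈8100/1600⌉ = 6 containers.
A packing using 7 containers:
  container 1: 1500 = 1500
  container 2: 1300 = 1300
  container 3: 1100 + 500 = 1600
  container 4: 1100 = 1100
  container 5: 900 = 900
  container 6: 900 = 900
  container 7: 800 = 800
No arrangement into 6 containers stays within capacity, so 7 is optimal.

7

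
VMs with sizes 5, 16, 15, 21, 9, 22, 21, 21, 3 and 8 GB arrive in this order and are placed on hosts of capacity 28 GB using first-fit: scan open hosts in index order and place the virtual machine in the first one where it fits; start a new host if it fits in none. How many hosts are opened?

7

  5 → host 1 (new)  [load 5/28]
  16 → host 1  [load 21/28]
  15 → host 2 (new)  [load 15/28]
  21 → host 3 (new)  [load 21/28]
  9 → host 2  [load 24/28]
  22 → host 4 (new)  [load 22/28]
  21 → host 5 (new)  [load 21/28]
  21 → host 6 (new)  [load 21/28]
  3 → host 1  [load 24/28]
  8 → host 7 (new)  [load 8/28]
7 hosts opened.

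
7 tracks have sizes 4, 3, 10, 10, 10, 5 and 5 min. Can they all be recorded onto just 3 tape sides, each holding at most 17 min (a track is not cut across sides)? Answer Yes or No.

Yes

A valid assignment using 3 tape sides:
  side 1: 10 + 5 = 15
  side 2: 10 + 5 = 15
  side 3: 10 + 4 + 3 = 17
Every load is within 17 min, so 3 tape sides suffice.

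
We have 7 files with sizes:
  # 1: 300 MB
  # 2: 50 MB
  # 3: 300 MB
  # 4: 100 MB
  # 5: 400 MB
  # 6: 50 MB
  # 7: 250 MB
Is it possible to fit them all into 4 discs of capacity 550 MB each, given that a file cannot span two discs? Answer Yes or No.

A valid assignment using 3 discs:
  disc 1: 400 + 100 + 50 = 550
  disc 2: 300 + 250 = 550
  disc 3: 300 + 50 = 350
That uses only 3 ≤ 4, so 4 discs are enough.

Yes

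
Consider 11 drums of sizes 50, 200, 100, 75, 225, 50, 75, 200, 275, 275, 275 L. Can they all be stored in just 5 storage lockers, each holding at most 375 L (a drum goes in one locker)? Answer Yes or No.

No

Total = 1800 L; ⌈1800/375⌉ = 5.
6 drums each exceed half the capacity and cannot share a locker, forcing at least 6 storage lockers.
At least 6 storage lockers are required, but only 5 are allowed.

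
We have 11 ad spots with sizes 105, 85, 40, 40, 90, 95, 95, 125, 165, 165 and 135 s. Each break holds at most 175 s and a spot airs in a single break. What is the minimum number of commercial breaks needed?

Total = 165 + 165 + 135 + 125 + 105 + 95 + 95 + 90 + 85 + 40 + 40 = 1140 s.
Lower bound: ⌈1140/175⌉ = 7 commercial breaks.
Also, 8 ad spots each exceed 175/2 s, and no two of those can share a break, so at least 8 commercial breaks are needed.
A packing using 8 commercial breaks:
  break 1: 165 = 165
  break 2: 165 = 165
  break 3: 135 + 40 = 175
  break 4: 125 + 40 = 165
  break 5: 105 = 105
  break 6: 95 = 95
  break 7: 95 = 95
  break 8: 90 + 85 = 175
This matches the lower bound, so 8 is optimal.

8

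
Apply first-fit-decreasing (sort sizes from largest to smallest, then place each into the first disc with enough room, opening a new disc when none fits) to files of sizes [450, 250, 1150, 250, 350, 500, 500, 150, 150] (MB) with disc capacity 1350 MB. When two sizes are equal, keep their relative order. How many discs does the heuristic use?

3

Sorted descending: 1150, 500, 500, 450, 350, 250, 250, 150, 150.
  1150 → disc 1 (new)  [load 1150/1350]
  500 → disc 2 (new)  [load 500/1350]
  500 → disc 2  [load 1000/1350]
  450 → disc 3 (new)  [load 450/1350]
  350 → disc 2  [load 1350/1350]
  250 → disc 3  [load 700/1350]
  250 → disc 3  [load 950/1350]
  150 → disc 1  [load 1300/1350]
  150 → disc 3  [load 1100/1350]
3 discs opened.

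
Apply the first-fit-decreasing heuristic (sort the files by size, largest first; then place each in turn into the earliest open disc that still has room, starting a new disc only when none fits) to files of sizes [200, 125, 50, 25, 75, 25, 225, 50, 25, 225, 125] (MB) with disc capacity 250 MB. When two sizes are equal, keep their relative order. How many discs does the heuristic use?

5

Sorted descending: 225, 225, 200, 125, 125, 75, 50, 50, 25, 25, 25.
  225 → disc 1 (new)  [load 225/250]
  225 → disc 2 (new)  [load 225/250]
  200 → disc 3 (new)  [load 200/250]
  125 → disc 4 (new)  [load 125/250]
  125 → disc 4  [load 250/250]
  75 → disc 5 (new)  [load 75/250]
  50 → disc 3  [load 250/250]
  50 → disc 5  [load 125/250]
  25 → disc 1  [load 250/250]
  25 → disc 2  [load 250/250]
  25 → disc 5  [load 150/250]
5 discs opened.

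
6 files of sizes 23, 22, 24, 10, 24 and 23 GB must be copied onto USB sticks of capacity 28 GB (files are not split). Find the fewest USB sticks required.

Total = 24 + 24 + 23 + 23 + 22 + 10 = 126 GB.
Lower bound: ⌈126/28⌉ = 5 USB sticks.
A packing using 6 USB sticks:
  USB stick 1: 24 = 24
  USB stick 2: 24 = 24
  USB stick 3: 23 = 23
  USB stick 4: 23 = 23
  USB stick 5: 22 = 22
  USB stick 6: 10 = 10
No arrangement into 5 USB sticks stays within capacity, so 6 is optimal.

6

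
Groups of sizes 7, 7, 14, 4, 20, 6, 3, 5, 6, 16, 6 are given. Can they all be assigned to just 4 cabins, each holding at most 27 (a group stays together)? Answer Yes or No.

A valid assignment using 4 cabins:
  cabin 1: 20 + 7 = 27
  cabin 2: 16 + 7 + 4 = 27
  cabin 3: 14 + 6 + 6 = 26
  cabin 4: 6 + 5 + 3 = 14
Every load is within 27, so 4 cabins suffice.

Yes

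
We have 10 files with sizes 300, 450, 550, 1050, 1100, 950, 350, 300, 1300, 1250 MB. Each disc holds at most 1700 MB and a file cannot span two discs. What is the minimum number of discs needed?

Total = 1300 + 1250 + 1100 + 1050 + 950 + 550 + 450 + 350 + 300 + 300 = 7600 MB.
Lower bound: ⌈7600/1700⌉ = 5 discs.
A packing using 5 discs:
  disc 1: 1300 + 350 = 1650
  disc 2: 1250 + 450 = 1700
  disc 3: 1100 + 550 = 1650
  disc 4: 1050 + 300 + 300 = 1650
  disc 5: 950 = 950
This matches the lower bound, so 5 is optimal.

5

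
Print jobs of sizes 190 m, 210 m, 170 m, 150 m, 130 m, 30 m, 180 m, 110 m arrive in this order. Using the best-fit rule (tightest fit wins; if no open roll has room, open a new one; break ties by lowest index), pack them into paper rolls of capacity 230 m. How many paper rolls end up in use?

  190 → roll 1 (new)  [load 190/230]
  210 → roll 2 (new)  [load 210/230]
  170 → roll 3 (new)  [load 170/230]
  150 → roll 4 (new)  [load 150/230]
  130 → roll 5 (new)  [load 130/230]
  30 → roll 1  [load 220/230]
  180 → roll 6 (new)  [load 180/230]
  110 → roll 7 (new)  [load 110/230]
7 paper rolls opened.

7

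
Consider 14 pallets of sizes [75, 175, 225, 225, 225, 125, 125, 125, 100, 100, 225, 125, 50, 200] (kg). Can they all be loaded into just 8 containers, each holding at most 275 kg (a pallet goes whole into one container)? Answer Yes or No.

Total = 2100 kg; ⌈2100/275⌉ = 8.
The bound of 8 does not rule out 8, but exhaustive search shows no assignment into 8 containers of capacity 275 kg exists — the minimum is 9.

No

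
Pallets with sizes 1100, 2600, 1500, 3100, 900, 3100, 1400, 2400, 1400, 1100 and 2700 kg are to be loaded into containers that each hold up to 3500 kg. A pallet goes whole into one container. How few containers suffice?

7

Total = 3100 + 3100 + 2700 + 2600 + 2400 + 1500 + 1400 + 1400 + 1100 + 1100 + 900 = 21300 kg.
Lower bound: ⌈21300/3500⌉ = 7 containers.
A packing using 7 containers:
  container 1: 3100 = 3100
  container 2: 3100 = 3100
  container 3: 2700 = 2700
  container 4: 2600 + 900 = 3500
  container 5: 2400 + 1100 = 3500
  container 6: 1500 + 1400 = 2900
  container 7: 1400 + 1100 = 2500
This matches the lower bound, so 7 is optimal.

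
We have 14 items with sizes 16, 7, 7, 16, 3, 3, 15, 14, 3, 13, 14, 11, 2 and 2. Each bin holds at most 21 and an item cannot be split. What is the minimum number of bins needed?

7

Total = 16 + 16 + 15 + 14 + 14 + 13 + 11 + 7 + 7 + 3 + 3 + 3 + 2 + 2 = 126.
Lower bound: ⌈126/21⌉ = 6 bins.
Also, 7 items each exceed 21/2, and no two of those can share a bin, so at least 7 bins are needed.
A packing using 7 bins:
  bin 1: 16 + 3 + 2 = 21
  bin 2: 16 + 3 + 2 = 21
  bin 3: 15 + 3 = 18
  bin 4: 14 + 7 = 21
  bin 5: 14 + 7 = 21
  bin 6: 13 = 13
  bin 7: 11 = 11
This matches the lower bound, so 7 is optimal.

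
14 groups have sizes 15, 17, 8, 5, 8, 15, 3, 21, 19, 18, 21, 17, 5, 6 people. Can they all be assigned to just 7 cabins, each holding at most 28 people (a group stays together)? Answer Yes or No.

Total = 178 people; ⌈178/28⌉ = 7.
8 groups each exceed half the capacity and cannot share a cabin, forcing at least 8 cabins.
At least 8 cabins are required, but only 7 are allowed.

No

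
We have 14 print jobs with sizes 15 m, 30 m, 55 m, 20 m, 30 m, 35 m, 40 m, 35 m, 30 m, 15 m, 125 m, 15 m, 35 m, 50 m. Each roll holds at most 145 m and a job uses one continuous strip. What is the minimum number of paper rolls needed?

Total = 125 + 55 + 50 + 40 + 35 + 35 + 35 + 30 + 30 + 30 + 20 + 15 + 15 + 15 = 530 m.
Lower bound: ⌈530/145⌉ = 4 paper rolls.
A packing using 4 paper rolls:
  roll 1: 125 + 20 = 145
  roll 2: 55 + 50 + 40 = 145
  roll 3: 35 + 35 + 35 + 30 = 135
  roll 4: 30 + 30 + 15 + 15 + 15 = 105
This matches the lower bound, so 4 is optimal.

4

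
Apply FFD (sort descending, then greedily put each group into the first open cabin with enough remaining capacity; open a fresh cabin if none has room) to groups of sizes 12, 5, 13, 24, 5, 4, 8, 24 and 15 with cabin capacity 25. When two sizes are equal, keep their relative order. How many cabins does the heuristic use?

Sorted descending: 24, 24, 15, 13, 12, 8, 5, 5, 4.
  24 → cabin 1 (new)  [load 24/25]
  24 → cabin 2 (new)  [load 24/25]
  15 → cabin 3 (new)  [load 15/25]
  13 → cabin 4 (new)  [load 13/25]
  12 → cabin 4  [load 25/25]
  8 → cabin 3  [load 23/25]
  5 → cabin 5 (new)  [load 5/25]
  5 → cabin 5  [load 10/25]
  4 → cabin 5  [load 14/25]
5 cabins opened.

5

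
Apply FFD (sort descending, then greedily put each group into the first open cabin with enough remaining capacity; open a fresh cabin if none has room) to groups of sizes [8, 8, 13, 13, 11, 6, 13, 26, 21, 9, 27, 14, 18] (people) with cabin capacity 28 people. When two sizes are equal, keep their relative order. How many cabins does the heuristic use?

Sorted descending: 27, 26, 21, 18, 14, 13, 13, 13, 11, 9, 8, 8, 6.
  27 → cabin 1 (new)  [load 27/28]
  26 → cabin 2 (new)  [load 26/28]
  21 → cabin 3 (new)  [load 21/28]
  18 → cabin 4 (new)  [load 18/28]
  14 → cabin 5 (new)  [load 14/28]
  13 → cabin 5  [load 27/28]
  13 → cabin 6 (new)  [load 13/28]
  13 → cabin 6  [load 26/28]
  11 → cabin 7 (new)  [load 11/28]
  9 → cabin 4  [load 27/28]
  8 → cabin 7  [load 19/28]
  8 → cabin 7  [load 27/28]
  6 → cabin 3  [load 27/28]
7 cabins opened.

7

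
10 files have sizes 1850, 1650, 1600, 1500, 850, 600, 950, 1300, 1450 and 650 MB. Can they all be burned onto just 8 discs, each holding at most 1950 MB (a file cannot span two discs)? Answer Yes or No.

Yes

A valid assignment using 8 discs:
  disc 1: 1850 = 1850
  disc 2: 1650 = 1650
  disc 3: 1600 = 1600
  disc 4: 1500 = 1500
  disc 5: 1450 = 1450
  disc 6: 1300 + 650 = 1950
  disc 7: 950 + 850 = 1800
  disc 8: 600 = 600
Every load is within 1950 MB, so 8 discs suffice.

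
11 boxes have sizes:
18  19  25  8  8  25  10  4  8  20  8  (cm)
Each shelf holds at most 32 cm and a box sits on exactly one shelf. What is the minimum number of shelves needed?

6

Total = 25 + 25 + 20 + 19 + 18 + 10 + 8 + 8 + 8 + 8 + 4 = 153 cm.
Lower bound: ⌈153/32⌉ = 5 shelves.
A packing using 6 shelves:
  shelf 1: 25 + 4 = 29
  shelf 2: 25 = 25
  shelf 3: 20 + 10 = 30
  shelf 4: 19 + 8 = 27
  shelf 5: 18 + 8 = 26
  shelf 6: 8 + 8 = 16
No arrangement into 5 shelves stays within capacity, so 6 is optimal.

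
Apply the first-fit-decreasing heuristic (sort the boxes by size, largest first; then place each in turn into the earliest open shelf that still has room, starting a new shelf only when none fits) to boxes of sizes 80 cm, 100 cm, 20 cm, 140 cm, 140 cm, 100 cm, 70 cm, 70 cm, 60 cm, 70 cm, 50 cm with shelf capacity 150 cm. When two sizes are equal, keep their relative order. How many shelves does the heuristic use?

Sorted descending: 140, 140, 100, 100, 80, 70, 70, 70, 60, 50, 20.
  140 → shelf 1 (new)  [load 140/150]
  140 → shelf 2 (new)  [load 140/150]
  100 → shelf 3 (new)  [load 100/150]
  100 → shelf 4 (new)  [load 100/150]
  80 → shelf 5 (new)  [load 80/150]
  70 → shelf 5  [load 150/150]
  70 → shelf 6 (new)  [load 70/150]
  70 → shelf 6  [load 140/150]
  60 → shelf 7 (new)  [load 60/150]
  50 → shelf 3  [load 150/150]
  20 → shelf 4  [load 120/150]
7 shelves opened.

7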